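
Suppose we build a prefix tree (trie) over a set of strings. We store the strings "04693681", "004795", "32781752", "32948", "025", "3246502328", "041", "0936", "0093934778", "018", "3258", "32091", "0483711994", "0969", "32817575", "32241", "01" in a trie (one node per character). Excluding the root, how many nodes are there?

72

Count nodes per top-level branch (shared prefixes stored once):
  '0'-branch (004795, 0093934778, 01, 018, 025, 041, 04693681, 0483711994, 0936, 0969): 39 nodes
  '3'-branch (32091, 32241, 3246502328, 3258, 32781752, 32817575, 32948): 33 nodes
Sum: 72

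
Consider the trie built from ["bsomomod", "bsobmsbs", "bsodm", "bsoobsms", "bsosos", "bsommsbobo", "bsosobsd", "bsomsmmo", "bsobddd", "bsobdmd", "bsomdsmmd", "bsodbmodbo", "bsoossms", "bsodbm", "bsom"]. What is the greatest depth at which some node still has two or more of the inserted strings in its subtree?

Equivalently: take the maximum, over all pairs, of their longest common prefix length.
"bsodbm" and "bsodbmodbo" agree on "bsodbm" (6 characters) before diverging; nothing deeper is shared.
Longest shared-prefix length: 6

6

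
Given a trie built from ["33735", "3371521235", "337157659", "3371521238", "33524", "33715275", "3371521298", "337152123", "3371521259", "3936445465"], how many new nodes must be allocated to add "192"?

No existing word starts with "1", so every character of "192" needs a new node.
3 − 0 = 3 new nodes.

3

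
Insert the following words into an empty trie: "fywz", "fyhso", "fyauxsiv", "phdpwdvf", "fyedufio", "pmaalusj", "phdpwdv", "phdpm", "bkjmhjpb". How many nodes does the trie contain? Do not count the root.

43

Trace insertions, counting only characters that open a new branch:
  "fywz" → 4 new (f, y, w, z)
  "fyhso" → prefix "fy" already present; 3 new (h, s, o)
  "fyauxsiv" → prefix "fy" already present; 6 new (a, u, x, s, i, v)
  "phdpwdvf" → 8 new (p, h, d, p, w, d, v, f)
  "fyedufio" → prefix "fy" already present; 6 new (e, d, u, f, i, o)
  "pmaalusj" → prefix "p" already present; 7 new (m, a, a, l, u, s, j)
  "phdpwdv" → prefix "phdpwdv" already present; 0 new (none)
  "phdpm" → prefix "phdp" already present; 1 new (m)
  "bkjmhjpb" → 8 new (b, k, j, m, h, j, p, b)
Total nodes = 4 + 3 + 6 + 8 + 6 + 7 + 0 + 1 + 8 = 43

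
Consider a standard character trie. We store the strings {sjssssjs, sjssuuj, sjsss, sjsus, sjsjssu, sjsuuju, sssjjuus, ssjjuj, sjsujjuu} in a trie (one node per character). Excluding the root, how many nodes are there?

35

Trie structure (* marks end of a word):
(root)
└─ s
   ├─ j
   │  └─ s
   │     ├─ j
   │     │  └─ s
   │     │     └─ s
   │     │        └─ u *
   │     ├─ s
   │     │  ├─ s *
   │     │  │  └─ s
   │     │  │     └─ j
   │     │  │        └─ s *
   │     │  └─ u
   │     │     └─ u
   │     │        └─ j *
   │     └─ u
   │        ├─ j
   │        │  └─ j
   │        │     └─ u
   │        │        └─ u *
   │        ├─ s *
   │        └─ u
   │           └─ j
   │              └─ u *
   └─ s
      ├─ j
      │  └─ j
      │     └─ u
      │        └─ j *
      └─ s
         └─ j
            └─ j
               └─ u
                  └─ u
                     └─ s *
Counting every labelled node above: 35.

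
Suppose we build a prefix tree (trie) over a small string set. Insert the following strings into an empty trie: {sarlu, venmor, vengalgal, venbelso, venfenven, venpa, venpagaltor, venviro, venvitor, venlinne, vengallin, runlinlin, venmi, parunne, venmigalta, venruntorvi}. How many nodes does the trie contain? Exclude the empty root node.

Insert word by word; a character creates a node only if that edge doesn't already exist:
  "sarlu" → 5 new (s, a, r, l, u)
  "venmor" → 6 new (v, e, n, m, o, r)
  "vengalgal" → prefix "ven" already present; 6 new (g, a, l, g, a, l)
  "venbelso" → prefix "ven" already present; 5 new (b, e, l, s, o)
  "venfenven" → prefix "ven" already present; 6 new (f, e, n, v, e, n)
  "venpa" → prefix "ven" already present; 2 new (p, a)
  "venpagaltor" → prefix "venpa" already present; 6 new (g, a, l, t, o, r)
  "venviro" → prefix "ven" already present; 4 new (v, i, r, o)
  "venvitor" → prefix "venvi" already present; 3 new (t, o, r)
  "venlinne" → prefix "ven" already present; 5 new (l, i, n, n, e)
  "vengallin" → prefix "vengal" already present; 3 new (l, i, n)
  "runlinlin" → 9 new (r, u, n, l, i, n, l, i, n)
  "venmi" → prefix "venm" already present; 1 new (i)
  "parunne" → 7 new (p, a, r, u, n, n, e)
  "venmigalta" → prefix "venmi" already present; 5 new (g, a, l, t, a)
  "venruntorvi" → prefix "ven" already present; 8 new (r, u, n, t, o, r, v, i)
Total nodes = 5 + 6 + 6 + 5 + 6 + 2 + 6 + 4 + 3 + 5 + 3 + 9 + 1 + 7 + 5 + 8 = 81

81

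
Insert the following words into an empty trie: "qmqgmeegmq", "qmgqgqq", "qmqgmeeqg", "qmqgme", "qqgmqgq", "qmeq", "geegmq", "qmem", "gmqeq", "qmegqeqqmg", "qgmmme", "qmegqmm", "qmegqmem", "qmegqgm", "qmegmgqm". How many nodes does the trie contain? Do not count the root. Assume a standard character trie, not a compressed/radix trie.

Insert word by word; a character creates a node only if that edge doesn't already exist:
  "qmqgmeegmq" → 10 new (q, m, q, g, m, e, e, g, m, q)
  "qmgqgqq" → prefix "qm" already present; 5 new (g, q, g, q, q)
  "qmqgmeeqg" → prefix "qmqgmee" already present; 2 new (q, g)
  "qmqgme" → prefix "qmqgme" already present; 0 new (none)
  "qqgmqgq" → prefix "q" already present; 6 new (q, g, m, q, g, q)
  "qmeq" → prefix "qm" already present; 2 new (e, q)
  "geegmq" → 6 new (g, e, e, g, m, q)
  "qmem" → prefix "qme" already present; 1 new (m)
  "gmqeq" → prefix "g" already present; 4 new (m, q, e, q)
  "qmegqeqqmg" → prefix "qme" already present; 7 new (g, q, e, q, q, m, g)
  "qgmmme" → prefix "q" already present; 5 new (g, m, m, m, e)
  "qmegqmm" → prefix "qmegq" already present; 2 new (m, m)
  "qmegqmem" → prefix "qmegqm" already present; 2 new (e, m)
  "qmegqgm" → prefix "qmegq" already present; 2 new (g, m)
  "qmegmgqm" → prefix "qmeg" already present; 4 new (m, g, q, m)
Total nodes = 10 + 5 + 2 + 0 + 6 + 2 + 6 + 1 + 4 + 7 + 5 + 2 + 2 + 2 + 4 = 58

58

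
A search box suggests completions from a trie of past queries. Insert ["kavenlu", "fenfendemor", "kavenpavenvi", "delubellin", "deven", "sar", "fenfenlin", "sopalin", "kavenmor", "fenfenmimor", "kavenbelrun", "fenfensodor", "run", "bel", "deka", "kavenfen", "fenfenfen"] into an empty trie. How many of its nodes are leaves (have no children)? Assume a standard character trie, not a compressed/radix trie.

Leaves are exactly the stored words that no other stored word extends.
Those words: "bel", "deka", "delubellin", "deven", "fenfendemor", "fenfenfen", "fenfenlin", "fenfenmimor", "fenfensodor", "kavenbelrun", "kavenfen", "kavenlu", "kavenmor", "kavenpavenvi", "run", "sar", "sopalin"
Leaf count: 17

17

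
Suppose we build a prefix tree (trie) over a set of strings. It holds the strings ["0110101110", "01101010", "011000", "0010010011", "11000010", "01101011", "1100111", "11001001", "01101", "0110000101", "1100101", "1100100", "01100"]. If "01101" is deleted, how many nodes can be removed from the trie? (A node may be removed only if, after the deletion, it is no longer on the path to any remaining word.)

Walk "01101" from the leaf back toward the root, removing each node that no remaining word uses.
Every node on "01101" is still needed (e.g. by "0110101110"), so nothing is freed.
Nodes removed: 0

0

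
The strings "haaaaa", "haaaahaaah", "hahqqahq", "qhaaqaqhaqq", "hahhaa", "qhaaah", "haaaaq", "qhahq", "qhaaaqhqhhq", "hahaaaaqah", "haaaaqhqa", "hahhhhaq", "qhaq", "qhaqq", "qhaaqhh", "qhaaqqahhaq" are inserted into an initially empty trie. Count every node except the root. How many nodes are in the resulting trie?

66

For each word, the new-node count is its length minus the longest prefix already in the trie:
  "haaaaa" → 6 new (h, a, a, a, a, a)
  "haaaahaaah" → prefix "haaaa" already present; 5 new (h, a, a, a, h)
  "hahqqahq" → prefix "ha" already present; 6 new (h, q, q, a, h, q)
  "qhaaqaqhaqq" → 11 new (q, h, a, a, q, a, q, h, a, q, q)
  "hahhaa" → prefix "hah" already present; 3 new (h, a, a)
  "qhaaah" → prefix "qhaa" already present; 2 new (a, h)
  "haaaaq" → prefix "haaaa" already present; 1 new (q)
  "qhahq" → prefix "qha" already present; 2 new (h, q)
  "qhaaaqhqhhq" → prefix "qhaaa" already present; 6 new (q, h, q, h, h, q)
  "hahaaaaqah" → prefix "hah" already present; 7 new (a, a, a, a, q, a, h)
  "haaaaqhqa" → prefix "haaaaq" already present; 3 new (h, q, a)
  "hahhhhaq" → prefix "hahh" already present; 4 new (h, h, a, q)
  "qhaq" → prefix "qha" already present; 1 new (q)
  "qhaqq" → prefix "qhaq" already present; 1 new (q)
  "qhaaqhh" → prefix "qhaaq" already present; 2 new (h, h)
  "qhaaqqahhaq" → prefix "qhaaq" already present; 6 new (q, a, h, h, a, q)
Total nodes = 6 + 5 + 6 + 11 + 3 + 2 + 1 + 2 + 6 + 7 + 3 + 4 + 1 + 1 + 2 + 6 = 66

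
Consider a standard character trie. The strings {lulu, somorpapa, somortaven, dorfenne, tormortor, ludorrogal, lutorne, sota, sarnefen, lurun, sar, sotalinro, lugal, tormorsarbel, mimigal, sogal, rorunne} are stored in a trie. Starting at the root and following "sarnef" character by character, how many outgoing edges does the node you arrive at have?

1

Walk "sarnef" from the root, arriving at one node.
Distinct next characters after "sarnef": e.
That node has 1 child edge.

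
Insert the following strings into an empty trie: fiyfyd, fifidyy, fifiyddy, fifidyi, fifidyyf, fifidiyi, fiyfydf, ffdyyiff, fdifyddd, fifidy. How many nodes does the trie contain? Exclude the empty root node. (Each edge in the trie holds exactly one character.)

35

Trace insertions, counting only characters that open a new branch:
  "fiyfyd" → 6 new (f, i, y, f, y, d)
  "fifidyy" → prefix "fi" already present; 5 new (f, i, d, y, y)
  "fifiyddy" → prefix "fifi" already present; 4 new (y, d, d, y)
  "fifidyi" → prefix "fifidy" already present; 1 new (i)
  "fifidyyf" → prefix "fifidyy" already present; 1 new (f)
  "fifidiyi" → prefix "fifid" already present; 3 new (i, y, i)
  "fiyfydf" → prefix "fiyfyd" already present; 1 new (f)
  "ffdyyiff" → prefix "f" already present; 7 new (f, d, y, y, i, f, f)
  "fdifyddd" → prefix "f" already present; 7 new (d, i, f, y, d, d, d)
  "fifidy" → prefix "fifidy" already present; 0 new (none)
Total nodes = 6 + 5 + 4 + 1 + 1 + 3 + 1 + 7 + 7 + 0 = 35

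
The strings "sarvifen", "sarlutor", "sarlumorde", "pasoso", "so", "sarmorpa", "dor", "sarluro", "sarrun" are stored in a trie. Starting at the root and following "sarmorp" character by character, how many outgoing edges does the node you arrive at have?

1

Walk "sarmorp" from the root, arriving at one node.
Characters that immediately follow "sarmorp" among the stored strings: {a}.
That node has 1 child edge.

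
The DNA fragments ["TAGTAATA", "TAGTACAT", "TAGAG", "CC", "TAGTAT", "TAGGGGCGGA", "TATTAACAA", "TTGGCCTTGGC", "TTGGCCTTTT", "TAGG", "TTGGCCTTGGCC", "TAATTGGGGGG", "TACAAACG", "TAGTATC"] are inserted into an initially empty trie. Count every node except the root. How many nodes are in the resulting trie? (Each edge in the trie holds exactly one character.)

Insert word by word; a character creates a node only if that edge doesn't already exist:
  "TAGTAATA" → 8 new (T, A, G, T, A, A, T, A)
  "TAGTACAT" → prefix "TAGTA" already present; 3 new (C, A, T)
  "TAGAG" → prefix "TAG" already present; 2 new (A, G)
  "CC" → 2 new (C, C)
  "TAGTAT" → prefix "TAGTA" already present; 1 new (T)
  "TAGGGGCGGA" → prefix "TAG" already present; 7 new (G, G, G, C, G, G, A)
  "TATTAACAA" → prefix "TA" already present; 7 new (T, T, A, A, C, A, A)
  "TTGGCCTTGGC" → prefix "T" already present; 10 new (T, G, G, C, C, T, T, G, G, C)
  "TTGGCCTTTT" → prefix "TTGGCCTT" already present; 2 new (T, T)
  "TAGG" → prefix "TAGG" already present; 0 new (none)
  "TTGGCCTTGGCC" → prefix "TTGGCCTTGGC" already present; 1 new (C)
  "TAATTGGGGGG" → prefix "TA" already present; 9 new (A, T, T, G, G, G, G, G, G)
  "TACAAACG" → prefix "TA" already present; 6 new (C, A, A, A, C, G)
  "TAGTATC" → prefix "TAGTAT" already present; 1 new (C)
Total nodes = 8 + 3 + 2 + 2 + 1 + 7 + 7 + 10 + 2 + 0 + 1 + 9 + 6 + 1 = 59

59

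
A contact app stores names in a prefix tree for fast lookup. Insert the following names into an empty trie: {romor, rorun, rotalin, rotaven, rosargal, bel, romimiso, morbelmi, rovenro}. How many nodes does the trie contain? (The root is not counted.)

43

Trace insertions, counting only characters that open a new branch:
  "romor" → 5 new (r, o, m, o, r)
  "rorun" → prefix "ro" already present; 3 new (r, u, n)
  "rotalin" → prefix "ro" already present; 5 new (t, a, l, i, n)
  "rotaven" → prefix "rota" already present; 3 new (v, e, n)
  "rosargal" → prefix "ro" already present; 6 new (s, a, r, g, a, l)
  "bel" → 3 new (b, e, l)
  "romimiso" → prefix "rom" already present; 5 new (i, m, i, s, o)
  "morbelmi" → 8 new (m, o, r, b, e, l, m, i)
  "rovenro" → prefix "ro" already present; 5 new (v, e, n, r, o)
Total nodes = 5 + 3 + 5 + 3 + 6 + 3 + 5 + 8 + 5 = 43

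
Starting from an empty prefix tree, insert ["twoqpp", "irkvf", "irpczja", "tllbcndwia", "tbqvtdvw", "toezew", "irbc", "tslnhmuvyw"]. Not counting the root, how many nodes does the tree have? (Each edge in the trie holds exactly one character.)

Trace insertions, counting only characters that open a new branch:
  "twoqpp" → 6 new (t, w, o, q, p, p)
  "irkvf" → 5 new (i, r, k, v, f)
  "irpczja" → prefix "ir" already present; 5 new (p, c, z, j, a)
  "tllbcndwia" → prefix "t" already present; 9 new (l, l, b, c, n, d, w, i, a)
  "tbqvtdvw" → prefix "t" already present; 7 new (b, q, v, t, d, v, w)
  "toezew" → prefix "t" already present; 5 new (o, e, z, e, w)
  "irbc" → prefix "ir" already present; 2 new (b, c)
  "tslnhmuvyw" → prefix "t" already present; 9 new (s, l, n, h, m, u, v, y, w)
Total nodes = 6 + 5 + 5 + 9 + 7 + 5 + 2 + 9 = 48

48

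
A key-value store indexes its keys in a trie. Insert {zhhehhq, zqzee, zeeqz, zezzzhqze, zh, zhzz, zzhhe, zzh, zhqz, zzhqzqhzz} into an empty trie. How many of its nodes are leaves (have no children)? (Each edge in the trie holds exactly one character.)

A leaf is a node with no children — equivalently, the end of a word that is not a proper prefix of any other stored word.
Those words: "zeeqz", "zezzzhqze", "zhhehhq", "zhqz", "zhzz", "zqzee", "zzhhe", "zzhqzqhzz"
Leaf count: 8

8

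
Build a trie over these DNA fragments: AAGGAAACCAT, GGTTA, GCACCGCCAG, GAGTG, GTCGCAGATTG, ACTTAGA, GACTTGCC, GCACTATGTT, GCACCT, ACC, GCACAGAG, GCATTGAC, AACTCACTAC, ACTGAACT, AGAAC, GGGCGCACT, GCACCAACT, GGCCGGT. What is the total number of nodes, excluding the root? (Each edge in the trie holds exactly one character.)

Count nodes per top-level branch (shared prefixes stored once):
  'A'-branch (AACTCACTAC, AAGGAAACCAT, ACC, ACTGAACT, ACTTAGA, AGAAC): 35 nodes
  'G'-branch (GACTTGCC, GAGTG, GCACAGAG, GCACCAACT, GCACCGCCAG, GCACCT, GCACTATGTT, GCATTGAC, GGCCGGT, GGGCGCACT, GGTTA, GTCGCAGATTG): 66 nodes
Sum: 101

101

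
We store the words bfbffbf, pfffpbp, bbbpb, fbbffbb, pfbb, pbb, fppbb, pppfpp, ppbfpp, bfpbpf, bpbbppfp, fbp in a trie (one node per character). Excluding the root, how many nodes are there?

54

Count nodes per top-level branch (shared prefixes stored once):
  'b'-branch (bbbpb, bfbffbf, bfpbpf, bpbbppfp): 22 nodes
  'f'-branch (fbbffbb, fbp, fppbb): 12 nodes
  'p'-branch (pbb, pfbb, pfffpbp, ppbfpp, pppfpp): 20 nodes
Sum: 54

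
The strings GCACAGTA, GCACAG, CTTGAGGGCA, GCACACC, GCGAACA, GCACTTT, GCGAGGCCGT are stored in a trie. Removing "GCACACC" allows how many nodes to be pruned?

After clearing the end-marker at "GCACACC", prune upward until reaching a node still needed by another word.
The suffix "CC" (2 nodes) is used only by "GCACACC"; the node for "GCACA" still has the child "G", so pruning stops there.
Nodes removed: 2

2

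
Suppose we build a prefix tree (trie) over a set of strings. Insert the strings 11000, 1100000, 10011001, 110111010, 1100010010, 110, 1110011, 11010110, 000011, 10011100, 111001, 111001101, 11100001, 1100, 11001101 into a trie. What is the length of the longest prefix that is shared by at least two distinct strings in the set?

Equivalently: take the maximum, over all pairs, of their longest common prefix length.
e.g. "1110011" and "111001101" share the prefix "1110011" of length 7; no pair shares a longer one.
Longest shared-prefix length: 7

7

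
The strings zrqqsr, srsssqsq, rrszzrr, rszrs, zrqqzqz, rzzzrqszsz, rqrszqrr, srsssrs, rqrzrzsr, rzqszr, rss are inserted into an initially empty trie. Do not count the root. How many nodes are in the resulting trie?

56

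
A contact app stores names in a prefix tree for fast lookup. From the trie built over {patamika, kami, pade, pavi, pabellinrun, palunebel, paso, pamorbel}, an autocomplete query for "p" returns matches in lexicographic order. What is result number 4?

pamorbel

Words with prefix "p", in lexicographic order: "pabellinrun", "pade", "palunebel", "pamorbel", "paso", "patamika", "pavi"
Position 4: pamorbel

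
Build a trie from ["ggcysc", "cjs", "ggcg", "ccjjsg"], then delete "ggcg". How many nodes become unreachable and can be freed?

Walk "ggcg" from the leaf back toward the root, removing each node that no remaining word uses.
The suffix "g" (1 node) is used only by "ggcg"; the node for "ggc" still has the child "y", so pruning stops there.
Nodes removed: 1

1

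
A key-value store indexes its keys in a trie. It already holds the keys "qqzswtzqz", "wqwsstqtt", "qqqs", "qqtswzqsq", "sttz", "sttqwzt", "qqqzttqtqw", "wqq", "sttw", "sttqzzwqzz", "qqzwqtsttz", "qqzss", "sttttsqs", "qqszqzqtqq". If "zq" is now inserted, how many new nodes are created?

2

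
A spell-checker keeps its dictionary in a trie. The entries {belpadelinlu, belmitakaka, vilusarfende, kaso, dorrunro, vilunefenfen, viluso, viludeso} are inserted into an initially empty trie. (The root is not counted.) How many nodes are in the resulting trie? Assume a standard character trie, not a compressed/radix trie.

57

Insert word by word; a character creates a node only if that edge doesn't already exist:
  "belpadelinlu" → 12 new (b, e, l, p, a, d, e, l, i, n, l, u)
  "belmitakaka" → prefix "bel" already present; 8 new (m, i, t, a, k, a, k, a)
  "vilusarfende" → 12 new (v, i, l, u, s, a, r, f, e, n, d, e)
  "kaso" → 4 new (k, a, s, o)
  "dorrunro" → 8 new (d, o, r, r, u, n, r, o)
  "vilunefenfen" → prefix "vilu" already present; 8 new (n, e, f, e, n, f, e, n)
  "viluso" → prefix "vilus" already present; 1 new (o)
  "viludeso" → prefix "vilu" already present; 4 new (d, e, s, o)
Total nodes = 12 + 8 + 12 + 4 + 8 + 8 + 1 + 4 = 57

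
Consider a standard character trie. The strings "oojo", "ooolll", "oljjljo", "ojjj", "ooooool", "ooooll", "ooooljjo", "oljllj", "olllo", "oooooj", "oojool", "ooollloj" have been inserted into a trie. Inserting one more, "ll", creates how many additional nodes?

2

No existing word starts with "l", so every character of "ll" needs a new node.
2 − 0 = 2 new nodes.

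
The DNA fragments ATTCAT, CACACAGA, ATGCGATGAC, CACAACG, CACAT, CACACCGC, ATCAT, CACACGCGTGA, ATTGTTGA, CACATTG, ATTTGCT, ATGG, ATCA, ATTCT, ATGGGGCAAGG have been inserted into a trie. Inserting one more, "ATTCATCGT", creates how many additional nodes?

"ATTCAT" is already a path in the trie; the remaining "CGT" must be added.
Each of the 3 remaining characters creates one node.

3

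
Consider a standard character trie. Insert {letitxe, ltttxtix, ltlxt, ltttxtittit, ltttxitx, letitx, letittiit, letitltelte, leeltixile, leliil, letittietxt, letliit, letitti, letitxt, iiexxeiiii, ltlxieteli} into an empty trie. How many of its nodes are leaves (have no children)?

14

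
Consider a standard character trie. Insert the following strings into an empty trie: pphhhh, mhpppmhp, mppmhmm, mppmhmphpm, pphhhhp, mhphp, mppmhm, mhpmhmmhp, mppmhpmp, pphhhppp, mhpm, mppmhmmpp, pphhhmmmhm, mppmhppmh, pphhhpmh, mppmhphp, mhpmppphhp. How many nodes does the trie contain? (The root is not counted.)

59

Insert word by word; a character creates a node only if that edge doesn't already exist:
  "pphhhh" → 6 new (p, p, h, h, h, h)
  "mhpppmhp" → 8 new (m, h, p, p, p, m, h, p)
  "mppmhmm" → prefix "m" already present; 6 new (p, p, m, h, m, m)
  "mppmhmphpm" → prefix "mppmhm" already present; 4 new (p, h, p, m)
  "pphhhhp" → prefix "pphhhh" already present; 1 new (p)
  "mhphp" → prefix "mhp" already present; 2 new (h, p)
  "mppmhm" → prefix "mppmhm" already present; 0 new (none)
  "mhpmhmmhp" → prefix "mhp" already present; 6 new (m, h, m, m, h, p)
  "mppmhpmp" → prefix "mppmh" already present; 3 new (p, m, p)
  "pphhhppp" → prefix "pphhh" already present; 3 new (p, p, p)
  "mhpm" → prefix "mhpm" already present; 0 new (none)
  "mppmhmmpp" → prefix "mppmhmm" already present; 2 new (p, p)
  "pphhhmmmhm" → prefix "pphhh" already present; 5 new (m, m, m, h, m)
  "mppmhppmh" → prefix "mppmhp" already present; 3 new (p, m, h)
  "pphhhpmh" → prefix "pphhhp" already present; 2 new (m, h)
  "mppmhphp" → prefix "mppmhp" already present; 2 new (h, p)
  "mhpmppphhp" → prefix "mhpm" already present; 6 new (p, p, p, h, h, p)
Total nodes = 6 + 8 + 6 + 4 + 1 + 2 + 0 + 6 + 3 + 3 + 0 + 2 + 5 + 3 + 2 + 2 + 6 = 59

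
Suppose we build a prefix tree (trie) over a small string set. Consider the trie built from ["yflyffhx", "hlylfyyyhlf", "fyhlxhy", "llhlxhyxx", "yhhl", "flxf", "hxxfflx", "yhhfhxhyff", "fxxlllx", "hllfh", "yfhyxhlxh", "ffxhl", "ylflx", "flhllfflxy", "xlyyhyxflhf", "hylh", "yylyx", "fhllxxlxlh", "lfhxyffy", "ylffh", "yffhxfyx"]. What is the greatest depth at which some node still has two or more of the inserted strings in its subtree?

The deepest shared node is where two words last agree before diverging.
"yhhfhxhyff" and "yhhl" agree on "yhh" (3 characters) before diverging; nothing deeper is shared.
Longest shared-prefix length: 3

3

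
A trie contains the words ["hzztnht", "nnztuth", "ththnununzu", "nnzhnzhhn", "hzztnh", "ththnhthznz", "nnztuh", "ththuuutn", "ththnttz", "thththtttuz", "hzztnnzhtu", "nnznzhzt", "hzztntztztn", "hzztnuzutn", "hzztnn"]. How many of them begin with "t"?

5

Walk to "t"; the words in its subtree are exactly those with that prefix.
Matches: "ththnhthznz", "ththnttz", "ththnununzu", "thththtttuz", "ththuuutn"
Count: 5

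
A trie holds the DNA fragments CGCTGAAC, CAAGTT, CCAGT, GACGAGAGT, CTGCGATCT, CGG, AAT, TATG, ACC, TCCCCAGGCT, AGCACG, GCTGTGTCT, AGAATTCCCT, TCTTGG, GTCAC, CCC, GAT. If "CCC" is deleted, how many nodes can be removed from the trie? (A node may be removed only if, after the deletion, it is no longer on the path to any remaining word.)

1

Walk "CCC" from the leaf back toward the root, removing each node that no remaining word uses.
The suffix "C" (1 node) is used only by "CCC"; the node for "CC" still has the child "A", so pruning stops there.
Nodes removed: 1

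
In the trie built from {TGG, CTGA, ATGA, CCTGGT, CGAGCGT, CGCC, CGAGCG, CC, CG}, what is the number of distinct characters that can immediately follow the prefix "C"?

3

Follow the path "C" to its node, then look at its outgoing edges.
Distinct next characters after "C": C, G, T.
That node has 3 child edges.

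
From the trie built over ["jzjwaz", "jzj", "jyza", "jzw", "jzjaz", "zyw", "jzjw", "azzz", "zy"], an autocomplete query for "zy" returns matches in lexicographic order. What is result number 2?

Filter for "zy…" and sort: "zy", "zyw"
Position 2: zyw

zyw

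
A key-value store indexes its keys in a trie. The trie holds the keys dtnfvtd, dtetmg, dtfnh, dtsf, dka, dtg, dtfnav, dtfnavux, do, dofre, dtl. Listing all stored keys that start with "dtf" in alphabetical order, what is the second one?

DFS of the "dtf" subtree visits, in order: "dtfnav", "dtfnavux", "dtfnh"
The 2nd is dtfnavux.

dtfnavux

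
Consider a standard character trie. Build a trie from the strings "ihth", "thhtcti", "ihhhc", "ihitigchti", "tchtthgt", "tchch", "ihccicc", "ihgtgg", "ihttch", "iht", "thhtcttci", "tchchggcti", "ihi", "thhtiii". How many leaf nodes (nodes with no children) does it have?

11

A leaf is a node with no children — equivalently, the end of a word that is not a proper prefix of any other stored word.
Those words: "ihccicc", "ihgtgg", "ihhhc", "ihitigchti", "ihth", "ihttch", "tchchggcti", "tchtthgt", "thhtcti", "thhtcttci", "thhtiii"
Leaf count: 11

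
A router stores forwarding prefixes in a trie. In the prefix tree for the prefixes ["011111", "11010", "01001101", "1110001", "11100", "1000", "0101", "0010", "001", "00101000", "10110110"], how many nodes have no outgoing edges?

8

Leaves are exactly the stored words that no other stored word extends.
Those words: "00101000", "01001101", "0101", "011111", "1000", "10110110", "11010", "1110001"
Leaf count: 8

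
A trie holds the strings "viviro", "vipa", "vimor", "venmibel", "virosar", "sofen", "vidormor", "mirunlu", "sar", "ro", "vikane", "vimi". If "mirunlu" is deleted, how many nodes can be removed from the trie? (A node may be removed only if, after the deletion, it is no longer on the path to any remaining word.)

A node on "mirunlu"'s path can go only if nothing else ends at it or branches off below it.
No other word shares any prefix with "mirunlu", so all 7 of its nodes go.
Nodes removed: 7

7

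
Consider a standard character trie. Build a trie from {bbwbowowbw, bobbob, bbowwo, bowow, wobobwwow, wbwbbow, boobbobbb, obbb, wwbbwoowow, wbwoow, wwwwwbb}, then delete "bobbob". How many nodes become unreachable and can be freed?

4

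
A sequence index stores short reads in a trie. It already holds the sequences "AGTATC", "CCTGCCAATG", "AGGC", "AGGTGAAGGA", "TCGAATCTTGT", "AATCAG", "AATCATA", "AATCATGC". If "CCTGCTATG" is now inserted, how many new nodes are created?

4

Walking "CCTGCTATG" from the root, the first 5 characters ("CCTGC") follow existing edges; "T" is the first miss.
New nodes needed: |"CCTGCTATG"| − 5 = 9 − 5 = 4.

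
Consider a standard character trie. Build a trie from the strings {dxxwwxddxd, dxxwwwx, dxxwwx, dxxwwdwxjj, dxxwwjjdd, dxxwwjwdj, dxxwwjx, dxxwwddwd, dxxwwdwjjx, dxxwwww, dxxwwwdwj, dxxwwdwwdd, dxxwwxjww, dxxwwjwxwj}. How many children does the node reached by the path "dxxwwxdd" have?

1

Walk "dxxwwxdd" from the root, arriving at one node.
Distinct next characters after "dxxwwxdd": x.
That node has 1 child edge.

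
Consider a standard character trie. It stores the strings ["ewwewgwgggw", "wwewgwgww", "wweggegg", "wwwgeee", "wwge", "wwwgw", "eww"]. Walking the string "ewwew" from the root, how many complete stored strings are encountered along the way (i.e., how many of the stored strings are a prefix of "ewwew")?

Walk "ewwew" from the root; an end-of-word marker is hit whenever a stored word is a prefix of "ewwew".
Prefixes of the query that are stored words: "eww"
Count: 1

1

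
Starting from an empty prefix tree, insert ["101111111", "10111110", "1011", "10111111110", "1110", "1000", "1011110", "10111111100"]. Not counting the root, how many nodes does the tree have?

20

Count nodes per top-level branch (shared prefixes stored once):
  '1'-branch (1000, 1011, 1011110, 10111110, 101111111, 10111111100, 10111111110, 1110): 20 nodes
Sum: 20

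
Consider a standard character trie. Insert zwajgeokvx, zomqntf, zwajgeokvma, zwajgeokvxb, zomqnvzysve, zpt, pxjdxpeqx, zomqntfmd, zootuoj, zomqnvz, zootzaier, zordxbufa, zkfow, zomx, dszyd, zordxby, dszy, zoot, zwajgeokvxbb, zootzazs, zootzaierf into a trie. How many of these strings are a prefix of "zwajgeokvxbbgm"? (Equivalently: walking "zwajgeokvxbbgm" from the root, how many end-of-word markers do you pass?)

Walk "zwajgeokvxbbgm" from the root; an end-of-word marker is hit whenever a stored word is a prefix of "zwajgeokvxbbgm".
Prefixes of the query that are stored words: "zwajgeokvx", "zwajgeokvxb", "zwajgeokvxbb"
Count: 3

3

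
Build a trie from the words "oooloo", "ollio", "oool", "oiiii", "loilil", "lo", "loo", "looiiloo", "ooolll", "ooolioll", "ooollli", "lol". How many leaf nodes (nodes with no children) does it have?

Leaves are exactly the stored words that no other stored word extends.
Those words: "loilil", "lol", "looiiloo", "oiiii", "ollio", "ooolioll", "ooollli", "oooloo"
Leaf count: 8

8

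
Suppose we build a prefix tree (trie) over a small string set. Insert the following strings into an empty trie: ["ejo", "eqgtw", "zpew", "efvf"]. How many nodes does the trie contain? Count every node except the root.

14

Trie structure (* marks end of a word):
(root)
├─ e
│  ├─ f
│  │  └─ v
│  │     └─ f *
│  ├─ j
│  │  └─ o *
│  └─ q
│     └─ g
│        └─ t
│           └─ w *
└─ z
   └─ p
      └─ e
         └─ w *
Counting every labelled node above: 14.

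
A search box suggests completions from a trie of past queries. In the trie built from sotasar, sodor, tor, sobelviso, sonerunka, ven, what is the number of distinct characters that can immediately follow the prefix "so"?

4

The children of the "so" node are the distinct next characters among strings starting with "so".
Distinct next characters after "so": b, d, n, t.
That node has 4 child edges.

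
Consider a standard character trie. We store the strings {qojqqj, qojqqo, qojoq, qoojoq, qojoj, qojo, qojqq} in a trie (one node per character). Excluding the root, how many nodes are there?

Count nodes per top-level branch (shared prefixes stored once):
  'q'-branch (qojo, qojoj, qojoq, qojqq, qojqqj, qojqqo, qoojoq): 14 nodes
Sum: 14

14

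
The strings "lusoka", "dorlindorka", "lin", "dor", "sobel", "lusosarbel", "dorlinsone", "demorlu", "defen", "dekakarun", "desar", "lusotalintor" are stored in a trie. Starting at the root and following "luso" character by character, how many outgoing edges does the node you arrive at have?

3

The children of the "luso" node are the distinct next characters among strings starting with "luso".
Distinct next characters after "luso": k, s, t.
That node has 3 child edges.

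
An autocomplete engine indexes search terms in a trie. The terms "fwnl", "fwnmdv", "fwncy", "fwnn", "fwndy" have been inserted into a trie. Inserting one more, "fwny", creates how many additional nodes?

1

"fwn" is already a path in the trie; the remaining "y" must be added.
New nodes needed: |"fwny"| − 3 = 4 − 3 = 1.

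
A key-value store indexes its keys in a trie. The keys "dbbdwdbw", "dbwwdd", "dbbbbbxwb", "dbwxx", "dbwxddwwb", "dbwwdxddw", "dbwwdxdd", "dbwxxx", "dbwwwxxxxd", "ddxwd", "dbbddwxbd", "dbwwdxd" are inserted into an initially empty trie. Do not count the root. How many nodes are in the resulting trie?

Insert word by word; a character creates a node only if that edge doesn't already exist:
  "dbbdwdbw" → 8 new (d, b, b, d, w, d, b, w)
  "dbwwdd" → prefix "db" already present; 4 new (w, w, d, d)
  "dbbbbbxwb" → prefix "dbb" already present; 6 new (b, b, b, x, w, b)
  "dbwxx" → prefix "dbw" already present; 2 new (x, x)
  "dbwxddwwb" → prefix "dbwx" already present; 5 new (d, d, w, w, b)
  "dbwwdxddw" → prefix "dbwwd" already present; 4 new (x, d, d, w)
  "dbwwdxdd" → prefix "dbwwdxdd" already present; 0 new (none)
  "dbwxxx" → prefix "dbwxx" already present; 1 new (x)
  "dbwwwxxxxd" → prefix "dbww" already present; 6 new (w, x, x, x, x, d)
  "ddxwd" → prefix "d" already present; 4 new (d, x, w, d)
  "dbbddwxbd" → prefix "dbbd" already present; 5 new (d, w, x, b, d)
  "dbwwdxd" → prefix "dbwwdxd" already present; 0 new (none)
Total nodes = 8 + 4 + 6 + 2 + 5 + 4 + 0 + 1 + 6 + 4 + 5 + 0 = 45

45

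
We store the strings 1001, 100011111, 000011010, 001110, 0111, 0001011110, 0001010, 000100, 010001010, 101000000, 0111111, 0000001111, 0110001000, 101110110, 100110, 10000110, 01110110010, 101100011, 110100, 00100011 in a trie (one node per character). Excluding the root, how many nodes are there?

Insert word by word; a character creates a node only if that edge doesn't already exist:
  "1001" → 4 new (1, 0, 0, 1)
  "100011111" → prefix "100" already present; 6 new (0, 1, 1, 1, 1, 1)
  "000011010" → 9 new (0, 0, 0, 0, 1, 1, 0, 1, 0)
  "001110" → prefix "00" already present; 4 new (1, 1, 1, 0)
  "0111" → prefix "0" already present; 3 new (1, 1, 1)
  "0001011110" → prefix "000" already present; 7 new (1, 0, 1, 1, 1, 1, 0)
  "0001010" → prefix "000101" already present; 1 new (0)
  "000100" → prefix "00010" already present; 1 new (0)
  "010001010" → prefix "01" already present; 7 new (0, 0, 0, 1, 0, 1, 0)
  "101000000" → prefix "10" already present; 7 new (1, 0, 0, 0, 0, 0, 0)
  "0111111" → prefix "0111" already present; 3 new (1, 1, 1)
  "0000001111" → prefix "0000" already present; 6 new (0, 0, 1, 1, 1, 1)
  "0110001000" → prefix "011" already present; 7 new (0, 0, 0, 1, 0, 0, 0)
  "101110110" → prefix "101" already present; 6 new (1, 1, 0, 1, 1, 0)
  "100110" → prefix "1001" already present; 2 new (1, 0)
  "10000110" → prefix "1000" already present; 4 new (0, 1, 1, 0)
  "01110110010" → prefix "0111" already present; 7 new (0, 1, 1, 0, 0, 1, 0)
  "101100011" → prefix "1011" already present; 5 new (0, 0, 0, 1, 1)
  "110100" → prefix "1" already present; 5 new (1, 0, 1, 0, 0)
  "00100011" → prefix "001" already present; 5 new (0, 0, 0, 1, 1)
Total nodes = 4 + 6 + 9 + 4 + 3 + 7 + 1 + 1 + 7 + 7 + 3 + 6 + 7 + 6 + 2 + 4 + 7 + 5 + 5 + 5 = 99

99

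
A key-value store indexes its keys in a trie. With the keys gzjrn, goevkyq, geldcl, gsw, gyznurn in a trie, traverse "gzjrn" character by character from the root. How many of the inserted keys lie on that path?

1

Traverse "gzjrn" character by character; count nodes along the way that are marked as word ends.
Prefixes of the query that are stored words: "gzjrn"
Count: 1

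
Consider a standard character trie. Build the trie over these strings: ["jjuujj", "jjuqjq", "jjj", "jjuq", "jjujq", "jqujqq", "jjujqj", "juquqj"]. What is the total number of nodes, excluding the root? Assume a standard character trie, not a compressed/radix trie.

Trie structure (* marks end of a word):
(root)
└─ j
   ├─ j
   │  ├─ j *
   │  └─ u
   │     ├─ j
   │     │  └─ q *
   │     │     └─ j *
   │     ├─ q *
   │     │  └─ j
   │     │     └─ q *
   │     └─ u
   │        └─ j
   │           └─ j *
   ├─ q
   │  └─ u
   │     └─ j
   │        └─ q
   │           └─ q *
   └─ u
      └─ q
         └─ u
            └─ q
               └─ j *
Counting every labelled node above: 23.

23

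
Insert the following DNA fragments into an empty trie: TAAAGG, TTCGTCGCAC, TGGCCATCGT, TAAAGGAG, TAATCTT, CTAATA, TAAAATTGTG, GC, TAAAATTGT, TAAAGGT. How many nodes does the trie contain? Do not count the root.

For each word, the new-node count is its length minus the longest prefix already in the trie:
  "TAAAGG" → 6 new (T, A, A, A, G, G)
  "TTCGTCGCAC" → prefix "T" already present; 9 new (T, C, G, T, C, G, C, A, C)
  "TGGCCATCGT" → prefix "T" already present; 9 new (G, G, C, C, A, T, C, G, T)
  "TAAAGGAG" → prefix "TAAAGG" already present; 2 new (A, G)
  "TAATCTT" → prefix "TAA" already present; 4 new (T, C, T, T)
  "CTAATA" → 6 new (C, T, A, A, T, A)
  "TAAAATTGTG" → prefix "TAAA" already present; 6 new (A, T, T, G, T, G)
  "GC" → 2 new (G, C)
  "TAAAATTGT" → prefix "TAAAATTGT" already present; 0 new (none)
  "TAAAGGT" → prefix "TAAAGG" already present; 1 new (T)
Total nodes = 6 + 9 + 9 + 2 + 4 + 6 + 6 + 2 + 0 + 1 = 45

45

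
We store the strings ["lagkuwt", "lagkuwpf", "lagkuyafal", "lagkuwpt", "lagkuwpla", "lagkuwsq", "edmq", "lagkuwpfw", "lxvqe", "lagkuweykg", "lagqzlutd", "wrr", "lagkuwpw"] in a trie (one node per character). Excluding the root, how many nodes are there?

For each word, the new-node count is its length minus the longest prefix already in the trie:
  "lagkuwt" → 7 new (l, a, g, k, u, w, t)
  "lagkuwpf" → prefix "lagkuw" already present; 2 new (p, f)
  "lagkuyafal" → prefix "lagku" already present; 5 new (y, a, f, a, l)
  "lagkuwpt" → prefix "lagkuwp" already present; 1 new (t)
  "lagkuwpla" → prefix "lagkuwp" already present; 2 new (l, a)
  "lagkuwsq" → prefix "lagkuw" already present; 2 new (s, q)
  "edmq" → 4 new (e, d, m, q)
  "lagkuwpfw" → prefix "lagkuwpf" already present; 1 new (w)
  "lxvqe" → prefix "l" already present; 4 new (x, v, q, e)
  "lagkuweykg" → prefix "lagkuw" already present; 4 new (e, y, k, g)
  "lagqzlutd" → prefix "lag" already present; 6 new (q, z, l, u, t, d)
  "wrr" → 3 new (w, r, r)
  "lagkuwpw" → prefix "lagkuwp" already present; 1 new (w)
Total nodes = 7 + 2 + 5 + 1 + 2 + 2 + 4 + 1 + 4 + 4 + 6 + 3 + 1 = 42

42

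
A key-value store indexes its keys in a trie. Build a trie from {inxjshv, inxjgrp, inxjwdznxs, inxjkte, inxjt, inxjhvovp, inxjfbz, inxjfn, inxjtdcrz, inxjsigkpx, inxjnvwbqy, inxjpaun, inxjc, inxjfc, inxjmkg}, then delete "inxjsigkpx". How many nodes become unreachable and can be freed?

A node on "inxjsigkpx"'s path can go only if nothing else ends at it or branches off below it.
The suffix "igkpx" (5 nodes) is used only by "inxjsigkpx"; the node for "inxjs" still has the child "h", so pruning stops there.
Nodes removed: 5

5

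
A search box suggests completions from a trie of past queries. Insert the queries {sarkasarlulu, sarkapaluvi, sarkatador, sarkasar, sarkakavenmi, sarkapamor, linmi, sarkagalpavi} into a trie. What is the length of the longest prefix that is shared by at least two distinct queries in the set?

The deepest shared node is where two words last agree before diverging.
"sarkasar" and "sarkasarlulu" agree on "sarkasar" (8 characters) before diverging; nothing deeper is shared.
Longest shared-prefix length: 8

8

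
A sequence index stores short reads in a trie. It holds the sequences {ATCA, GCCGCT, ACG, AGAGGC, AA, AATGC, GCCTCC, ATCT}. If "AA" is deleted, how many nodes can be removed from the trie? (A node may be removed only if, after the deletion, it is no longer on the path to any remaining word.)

Walk "AA" from the leaf back toward the root, removing each node that no remaining word uses.
Every node on "AA" is still needed (e.g. by "AATGC"), so nothing is freed.
Nodes removed: 0

0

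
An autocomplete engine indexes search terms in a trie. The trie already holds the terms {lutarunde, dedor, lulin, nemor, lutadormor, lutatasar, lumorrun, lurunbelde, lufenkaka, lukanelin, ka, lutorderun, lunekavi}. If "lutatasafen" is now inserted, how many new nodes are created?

The longest prefix of "lutatasafen" already in the trie is "lutatasa" (length 8).
New nodes needed: |"lutatasafen"| − 8 = 11 − 8 = 3.

3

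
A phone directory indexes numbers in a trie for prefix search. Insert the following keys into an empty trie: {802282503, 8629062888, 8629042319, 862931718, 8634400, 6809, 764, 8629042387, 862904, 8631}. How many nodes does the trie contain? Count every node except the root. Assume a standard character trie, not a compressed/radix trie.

For each word, the new-node count is its length minus the longest prefix already in the trie:
  "802282503" → 9 new (8, 0, 2, 2, 8, 2, 5, 0, 3)
  "8629062888" → prefix "8" already present; 9 new (6, 2, 9, 0, 6, 2, 8, 8, 8)
  "8629042319" → prefix "86290" already present; 5 new (4, 2, 3, 1, 9)
  "862931718" → prefix "8629" already present; 5 new (3, 1, 7, 1, 8)
  "8634400" → prefix "86" already present; 5 new (3, 4, 4, 0, 0)
  "6809" → 4 new (6, 8, 0, 9)
  "764" → 3 new (7, 6, 4)
  "8629042387" → prefix "86290423" already present; 2 new (8, 7)
  "862904" → prefix "862904" already present; 0 new (none)
  "8631" → prefix "863" already present; 1 new (1)
Total nodes = 9 + 9 + 5 + 5 + 5 + 4 + 3 + 2 + 0 + 1 = 43

43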